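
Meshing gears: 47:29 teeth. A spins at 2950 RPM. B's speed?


Gear ratio = 47:29 = 47:29
RPM_B = RPM_A × (teeth_A / teeth_B)
= 2950 × (47/29)
= 4781.0 RPM

4781.0 RPM


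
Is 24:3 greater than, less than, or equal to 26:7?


24/3 = 8.0000
26/7 = 3.7143
8.0000 > 3.7143, so 24:3 is greater
= greater than

greater than


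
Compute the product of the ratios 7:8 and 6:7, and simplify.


Compound ratio = (7×6) : (8×7)
= 42:56
GCD = 14
= 3:4

3:4


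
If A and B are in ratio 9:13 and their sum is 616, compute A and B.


Let A = 9k, B = 13k.
9k + 13k = 616
22k = 616 → k = 616/22 = 28
A = 9×28 = 252, B = 13×28 = 364
= A = 252, B = 364

A = 252, B = 364


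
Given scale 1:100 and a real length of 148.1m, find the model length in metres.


Model size = real / scale
= 148.1 / 100
= 1.4810 m

1.4810 m


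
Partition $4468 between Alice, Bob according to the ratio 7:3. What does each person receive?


Total parts = 7 + 3 = 10
Alice: 4468 × 7/10 = 3127.60
Bob: 4468 × 3/10 = 1340.40
= Alice: $3127.60, Bob: $1340.40

Alice: $3127.60, Bob: $1340.40


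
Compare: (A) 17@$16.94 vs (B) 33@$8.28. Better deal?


Deal A: $16.94/17 = $0.9965/unit
Deal B: $8.28/33 = $0.2509/unit
B is cheaper per unit
= Deal B

Deal B


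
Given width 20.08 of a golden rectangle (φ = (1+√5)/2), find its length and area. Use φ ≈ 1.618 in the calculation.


φ = (1 + √5) / 2 ≈ 1.618
Length = width × φ = 20.08 × 1.618 = 32.48944
≈ 32.49
Area = width × length = 20.08 × 32.48944 = 652.3879552 ≈ 652.39
= Length: 32.49, Area: 652.39

Length: 32.49, Area: 652.39


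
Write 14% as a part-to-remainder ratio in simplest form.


14% means 14 parts out of 100; remainder = 86
Part : remainder = 14:86
GCD = 2
= 7:43

7:43


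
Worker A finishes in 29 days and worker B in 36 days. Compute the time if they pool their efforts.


Rate of A = 1/29 per day
Rate of B = 1/36 per day
Combined rate = 1/29 + 1/36 = 65/1044 ≈ 0.0623 per day
Days = 1 / combined rate = 1044/65
≈ 16.06 days

16.06 days


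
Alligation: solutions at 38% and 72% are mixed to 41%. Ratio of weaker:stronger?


Let x parts of 38% mix with y parts of 72%.
38x + 72y = 41(x + y)
38x + 72y = 41x + 41y
x(38 - 41) = y(41 - 72)
x/y = (72 - 41)/(41 - 38) = 31/3
Simplify: 31:3
= 31:3

31:3


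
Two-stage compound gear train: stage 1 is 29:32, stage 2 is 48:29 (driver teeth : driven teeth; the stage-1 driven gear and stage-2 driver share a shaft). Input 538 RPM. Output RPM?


Stage 1: RPM_B = RPM_A × t_A/t_B = 538 × 29/32 = 15602/32 ≈ 487.56
B and C share a shaft → RPM_C = RPM_B
Stage 2: RPM_D = RPM_C × t_C/t_D = RPM_A × (t_A×t_C)/(t_B×t_D)
Overall ratio = (29×48)/(32×29) = 1392/928
RPM_D = 538 × 1392/928 = 748896/928
= 807.00 RPM

807.00 RPM


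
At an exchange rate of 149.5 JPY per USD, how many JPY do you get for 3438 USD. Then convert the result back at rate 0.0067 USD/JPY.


Amount × rate = 3438 × 149.5 = 513981.00 JPY
Round-trip: 513981.00 × 0.0067 = 3443.67 USD
= 513981.00 JPY, then 3443.67 USD

513981.00 JPY, then 3443.67 USD


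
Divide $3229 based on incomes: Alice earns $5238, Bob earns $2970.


Total income = 5238 + 2970 = $8208
Alice: $3229 × 5238/8208 = $2060.61
Bob: $3229 × 2970/8208 = $1168.39
= Alice: $2060.61, Bob: $1168.39

Alice: $2060.61, Bob: $1168.39


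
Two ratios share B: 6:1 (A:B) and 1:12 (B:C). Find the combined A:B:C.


Match B: multiply A:B by 1 → 6:1
Multiply B:C by 1 → 1:12
Combined: 6:1:12
GCD = 1
= 6:1:12

6:1:12


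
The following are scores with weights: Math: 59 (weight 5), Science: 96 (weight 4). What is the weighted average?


Numerator = 59×5 + 96×4
= 295 + 384
= 679
Total weight = 9
Weighted avg = 679/9
= 75.44

75.44


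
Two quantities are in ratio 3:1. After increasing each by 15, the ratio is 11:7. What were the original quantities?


Let A = 3k, B = 1k.
(3k + 15) / (1k + 15) = 11/7
Cross-multiply: 7(3k + 15) = 11(1k + 15)
21k + 105 = 11k + 165
21k - 11k = 165 - 105
10k = 60
k = 60/10 = 6
A = 3×6 = 18, B = 1×6 = 6
= A = 18, B = 6

A = 18, B = 6


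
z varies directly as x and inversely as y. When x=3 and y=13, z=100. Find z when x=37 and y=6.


z = k·x/y
Solve for k using the known point: k = z·y/x = 100×13/3 = 1300/3 ≈ 433.3333
Now evaluate at x=37, y=6:
z = k × 37 / 6 = (1300 × 37) / (3 × 6) = 48100/18
≈ 2672.2222

2672.2222


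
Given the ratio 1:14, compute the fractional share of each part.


Total parts = 1 + 14 = 15
First part: 1/15 = 1/15
Second part: 14/15 = 14/15
= 1/15 and 14/15

1/15 and 14/15


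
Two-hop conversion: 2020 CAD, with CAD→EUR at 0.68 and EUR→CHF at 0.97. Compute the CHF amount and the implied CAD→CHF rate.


Step 1: 2020 CAD × 0.68 = 1373.60 EUR
Step 2: 1373.60 EUR × 0.97 = 1332.39 CHF
Implied rate CAD→CHF = 0.68 × 0.97 = 0.6596
= 1332.39 CHF; implied rate 0.6596 CHF/CAD

1332.39 CHF; implied rate 0.6596 CHF/CAD


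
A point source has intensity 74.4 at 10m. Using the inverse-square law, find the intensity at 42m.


I₁d₁² = I₂d₂²
I₂ = I₁ × (d₁/d₂)²
= 74.4 × (10/42)²
= 74.4 × 100/1764
= 7440/1764
≈ 4.2177

4.2177


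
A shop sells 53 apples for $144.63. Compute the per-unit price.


Unit rate = total / quantity
= 144.63 / 53
= $2.73 per unit

$2.73 per unit


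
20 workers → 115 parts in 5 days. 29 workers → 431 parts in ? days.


Days ∝ work / workers, so d₂ = d₁ × (m₁/m₂) × (w₂/w₁)
Workers factor (inverse): 20/29 ≈ 0.6897
Work factor (direct): 431/115 ≈ 3.7478
d₂ = 5 × 20/29 × 431/115 = (5 × 20 × 431) / (29 × 115) = 43100/3335
≈ 12.92 days

12.92 days


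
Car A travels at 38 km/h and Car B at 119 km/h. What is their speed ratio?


Ratio = 38:119
GCD = 1
Simplified = 38:119
Time ratio (same distance) = 119:38
Speed ratio = 38:119

38:119


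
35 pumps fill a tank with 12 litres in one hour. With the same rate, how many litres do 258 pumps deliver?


Direct proportion: y/x = constant
k = 12/35 ≈ 0.3429
y₂ = k × 258 = 12 × 258 / 35 = 3096/35
≈ 88.46

88.46


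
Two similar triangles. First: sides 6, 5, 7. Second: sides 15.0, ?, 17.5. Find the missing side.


Scale factor = 15.0/6 = 2.5
Missing side = 5 × 2.5
= 12.5

12.5


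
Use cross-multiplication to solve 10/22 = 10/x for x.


Cross multiply: 10 × x = 22 × 10
10x = 220
x = 220 / 10
= 22.00

22.00


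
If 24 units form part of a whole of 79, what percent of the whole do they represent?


Percentage = (part / whole) × 100
= (24 / 79) × 100
≈ 30.38%

30.38%


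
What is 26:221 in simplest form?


GCD(26, 221) = 13
26/13 : 221/13
= 2:17

2:17


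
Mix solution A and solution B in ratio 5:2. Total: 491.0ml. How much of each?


Total parts = 5 + 2 = 7
solution A: 491.0 × 5/7 = 350.7ml
solution B: 491.0 × 2/7 = 140.3ml
= 350.7ml and 140.3ml

350.7ml and 140.3ml


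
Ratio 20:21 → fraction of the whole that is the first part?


Total parts = 20 + 21 = 41
First part: 20/41 = 20/41
= 20/41

20/41


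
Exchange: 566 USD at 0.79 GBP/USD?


Amount × rate = 566 × 0.79
= 447.14 GBP

447.14 GBP


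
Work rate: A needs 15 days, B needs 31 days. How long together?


Rate of A = 1/15 per day
Rate of B = 1/31 per day
Combined rate = 1/15 + 1/31 = 46/465 ≈ 0.0989 per day
Days = 1 / combined rate = 465/46
≈ 10.11 days

10.11 days


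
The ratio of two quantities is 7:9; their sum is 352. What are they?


Let A = 7k, B = 9k.
7k + 9k = 352
16k = 352 → k = 352/16 = 22
A = 7×22 = 154, B = 9×22 = 198
= A = 154, B = 198

A = 154, B = 198


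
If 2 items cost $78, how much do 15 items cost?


Direct proportion: y/x = constant
k = 78/2 = 39.0000
y₂ = k × 15 = 78 × 15 / 2 = 1170/2
= 585.00

585.00


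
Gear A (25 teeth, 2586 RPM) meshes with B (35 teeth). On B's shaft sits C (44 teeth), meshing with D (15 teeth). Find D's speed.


Stage 1: RPM_B = RPM_A × t_A/t_B = 2586 × 25/35 = 64650/35 ≈ 1847.14
B and C share a shaft → RPM_C = RPM_B
Stage 2: RPM_D = RPM_C × t_C/t_D = RPM_A × (t_A×t_C)/(t_B×t_D)
Overall ratio = (25×44)/(35×15) = 1100/525
RPM_D = 2586 × 1100/525 = 2844600/525
≈ 5418.29 RPM

5418.29 RPM


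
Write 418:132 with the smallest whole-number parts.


GCD(418, 132) = 22
418/22 : 132/22
= 19:6

19:6


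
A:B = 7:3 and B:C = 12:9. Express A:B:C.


Match B: multiply A:B by 12 → 84:36
Multiply B:C by 3 → 36:27
Combined: 84:36:27
GCD = 3
= 28:12:9

28:12:9


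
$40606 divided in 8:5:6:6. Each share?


Total parts = 8 + 5 + 6 + 6 = 25
Part 1: 40606 × 8/25 = 12993.92
Part 2: 40606 × 5/25 = 8121.20
Part 3: 40606 × 6/25 = 9745.44
Part 4: 40606 × 6/25 = 9745.44
= Part 1: $12993.92, Part 2: $8121.20, Part 3: $9745.44, Part 4: $9745.44

Part 1: $12993.92, Part 2: $8121.20, Part 3: $9745.44, Part 4: $9745.44


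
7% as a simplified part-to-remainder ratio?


7% means 7 parts out of 100; remainder = 93
Part : remainder = 7:93
GCD = 1
= 7:93

7:93


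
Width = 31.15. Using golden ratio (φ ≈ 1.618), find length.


φ = (1 + √5) / 2 ≈ 1.618
Length = width × φ = 31.15 × 1.618 = 50.4007
≈ 50.40

50.40


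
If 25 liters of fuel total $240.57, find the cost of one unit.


Unit rate = total / quantity
= 240.57 / 25
= $9.62 per unit

$9.62 per unit


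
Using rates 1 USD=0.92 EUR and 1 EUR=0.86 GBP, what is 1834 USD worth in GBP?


Step 1: 1834 USD × 0.92 = 1687.28 EUR
Step 2: 1687.28 EUR × 0.86 = 1451.06 GBP
Implied rate USD→GBP = 0.92 × 0.86 = 0.7912
= 1451.06 GBP

1451.06 GBP


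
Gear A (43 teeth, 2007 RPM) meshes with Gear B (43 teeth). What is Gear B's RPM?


Gear ratio = 43:43 = 1:1
RPM_B = RPM_A × (teeth_A / teeth_B)
= 2007 × (43/43)
= 2007.0 RPM

2007.0 RPM


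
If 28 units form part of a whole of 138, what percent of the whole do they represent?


Percentage = (part / whole) × 100
= (28 / 138) × 100
≈ 20.29%

20.29%


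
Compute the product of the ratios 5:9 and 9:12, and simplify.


Compound ratio = (5×9) : (9×12)
= 45:108
GCD = 9
= 5:12

5:12


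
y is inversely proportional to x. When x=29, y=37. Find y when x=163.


Inverse proportion: x × y = constant
k = 29 × 37 = 1073
y₂ = k / 163 = 1073 / 163
= 6.58

6.58


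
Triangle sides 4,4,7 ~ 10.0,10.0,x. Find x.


Scale factor = 10.0/4 = 2.5
Missing side = 7 × 2.5
= 17.5

17.5


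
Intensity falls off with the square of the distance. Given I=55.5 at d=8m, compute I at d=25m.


I₁d₁² = I₂d₂²
I₂ = I₁ × (d₁/d₂)²
= 55.5 × (8/25)²
= 55.5 × 64/625
= 3552/625
= 5.6832

5.6832


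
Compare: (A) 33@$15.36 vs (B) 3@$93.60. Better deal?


Deal A: $15.36/33 = $0.4655/unit
Deal B: $93.60/3 = $31.2000/unit
A is cheaper per unit
= Deal A

Deal A


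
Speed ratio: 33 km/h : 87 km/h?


Ratio = 33:87
GCD = 3
Simplified = 11:29
Time ratio (same distance) = 29:11
Speed ratio = 11:29

11:29


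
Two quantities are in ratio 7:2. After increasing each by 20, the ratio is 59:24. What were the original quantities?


Let A = 7k, B = 2k.
(7k + 20) / (2k + 20) = 59/24
Cross-multiply: 24(7k + 20) = 59(2k + 20)
168k + 480 = 118k + 1180
168k - 118k = 1180 - 480
50k = 700
k = 700/50 = 14
A = 7×14 = 98, B = 2×14 = 28
= A = 98, B = 28

A = 98, B = 28


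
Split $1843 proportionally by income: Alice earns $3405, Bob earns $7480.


Total income = 3405 + 7480 = $10885
Alice: $1843 × 3405/10885 = $576.52
Bob: $1843 × 7480/10885 = $1266.48
= Alice: $576.52, Bob: $1266.48

Alice: $576.52, Bob: $1266.48


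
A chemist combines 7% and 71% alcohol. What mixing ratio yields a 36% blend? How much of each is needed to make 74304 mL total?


Let x parts of 7% mix with y parts of 71%.
7x + 71y = 36(x + y)
7x + 71y = 36x + 36y
x(7 - 36) = y(36 - 71)
x/y = (71 - 36)/(36 - 7) = 35/29
Simplify: 35:29
Total parts = 64; one part = 74304/64 = 1161.00 mL
7% solution: 35×1161.00 = 40635.00 mL
71% solution: 29×1161.00 = 33669.00 mL
= ratio 35:29; 40635.00 mL and 33669.00 mL

ratio 35:29; 40635.00 mL and 33669.00 mL


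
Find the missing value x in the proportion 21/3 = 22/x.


Cross multiply: 21 × x = 3 × 22
21x = 66
x = 66 / 21
= 3.14

3.14


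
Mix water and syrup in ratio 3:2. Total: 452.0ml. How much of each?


Total parts = 3 + 2 = 5
water: 452.0 × 3/5 = 271.2ml
syrup: 452.0 × 2/5 = 180.8ml
= 271.2ml and 180.8ml

271.2ml and 180.8ml


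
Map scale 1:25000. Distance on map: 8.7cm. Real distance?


Real distance = map distance × scale
= 8.7cm × 25000
= 217500 cm = 2175.0 m
= 2.175 km

2.175 km


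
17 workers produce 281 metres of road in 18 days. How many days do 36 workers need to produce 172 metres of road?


Days ∝ work / workers, so d₂ = d₁ × (m₁/m₂) × (w₂/w₁)
Workers factor (inverse): 17/36 ≈ 0.4722
Work factor (direct): 172/281 ≈ 0.6121
d₂ = 18 × 17/36 × 172/281 = (18 × 17 × 172) / (36 × 281) = 52632/10116
≈ 5.20 days

5.20 days


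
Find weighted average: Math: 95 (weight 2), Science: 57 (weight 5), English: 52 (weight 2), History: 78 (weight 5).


Numerator = 95×2 + 57×5 + 52×2 + 78×5
= 190 + 285 + 104 + 390
= 969
Total weight = 14
Weighted avg = 969/14
= 69.21

69.21


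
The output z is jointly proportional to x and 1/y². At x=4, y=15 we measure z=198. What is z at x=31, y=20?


z = k·x/y²
Solve for k using the known point: k = z·y²/x = 198×225/4 = 44550/4 = 11137.5000
Now evaluate at x=31, y=20:
z = k × 31 / 400 = (44550 × 31) / (4 × 400) = 1381050/1600
≈ 863.1563

863.1563


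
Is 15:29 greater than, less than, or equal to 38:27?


15/29 = 0.5172
38/27 = 1.4074
0.5172 < 1.4074, so 15:29 is less
= less than

less than


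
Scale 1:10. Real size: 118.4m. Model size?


Model size = real / scale
= 118.4 / 10
= 11.8400 m

11.8400 m


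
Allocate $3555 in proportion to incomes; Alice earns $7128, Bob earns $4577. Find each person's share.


Total income = 7128 + 4577 = $11705
Alice: $3555 × 7128/11705 = $2164.89
Bob: $3555 × 4577/11705 = $1390.11
= Alice: $2164.89, Bob: $1390.11

Alice: $2164.89, Bob: $1390.11


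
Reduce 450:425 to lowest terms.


GCD(450, 425) = 25
450/25 : 425/25
= 18:17

18:17


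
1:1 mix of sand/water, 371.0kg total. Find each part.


Total parts = 1 + 1 = 2
sand: 371.0 × 1/2 = 185.5kg
water: 371.0 × 1/2 = 185.5kg
= 185.5kg and 185.5kg

185.5kg and 185.5kg


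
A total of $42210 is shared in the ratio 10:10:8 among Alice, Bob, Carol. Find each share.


Total parts = 10 + 10 + 8 = 28
Alice: 42210 × 10/28 = 15075.00
Bob: 42210 × 10/28 = 15075.00
Carol: 42210 × 8/28 = 12060.00
= Alice: $15075.00, Bob: $15075.00, Carol: $12060.00

Alice: $15075.00, Bob: $15075.00, Carol: $12060.00


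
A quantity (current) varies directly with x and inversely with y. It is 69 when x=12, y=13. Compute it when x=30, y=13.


z = k·x/y
Solve for k using the known point: k = z·y/x = 69×13/12 = 897/12 = 74.7500
Now evaluate at x=30, y=13:
z = k × 30 / 13 = (897 × 30) / (12 × 13) = 26910/156
= 172.5000

172.5000


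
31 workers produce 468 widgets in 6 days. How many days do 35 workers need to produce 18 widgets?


Days ∝ work / workers, so d₂ = d₁ × (m₁/m₂) × (w₂/w₁)
Workers factor (inverse): 31/35 ≈ 0.8857
Work factor (direct): 18/468 ≈ 0.0385
d₂ = 6 × 31/35 × 18/468 = (6 × 31 × 18) / (35 × 468) = 3348/16380
≈ 0.20 days

0.20 days


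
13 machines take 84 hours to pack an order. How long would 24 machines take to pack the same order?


Inverse proportion: x × y = constant
k = 13 × 84 = 1092
y₂ = k / 24 = 1092 / 24
= 45.50

45.50


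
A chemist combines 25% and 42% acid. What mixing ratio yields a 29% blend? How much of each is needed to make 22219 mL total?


Let x parts of 25% mix with y parts of 42%.
25x + 42y = 29(x + y)
25x + 42y = 29x + 29y
x(25 - 29) = y(29 - 42)
x/y = (42 - 29)/(29 - 25) = 13/4
Simplify: 13:4
Total parts = 17; one part = 22219/17 = 1307.00 mL
25% solution: 13×1307.00 = 16991.00 mL
42% solution: 4×1307.00 = 5228.00 mL
= ratio 13:4; 16991.00 mL and 5228.00 mL

ratio 13:4; 16991.00 mL and 5228.00 mL


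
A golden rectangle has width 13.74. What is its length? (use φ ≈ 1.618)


φ = (1 + √5) / 2 ≈ 1.618
Length = width × φ = 13.74 × 1.618 = 22.23132
≈ 22.23

22.23


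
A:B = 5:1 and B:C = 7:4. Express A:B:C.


Match B: multiply A:B by 7 → 35:7
Multiply B:C by 1 → 7:4
Combined: 35:7:4
GCD = 1
= 35:7:4

35:7:4


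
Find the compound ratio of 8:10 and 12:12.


Compound ratio = (8×12) : (10×12)
= 96:120
GCD = 24
= 4:5

4:5


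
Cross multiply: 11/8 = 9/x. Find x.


Cross multiply: 11 × x = 8 × 9
11x = 72
x = 72 / 11
= 6.55

6.55


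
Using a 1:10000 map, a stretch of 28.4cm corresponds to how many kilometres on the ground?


Real distance = map distance × scale
= 28.4cm × 10000
= 284000 cm = 2840.0 m
= 2.840 km

2.840 km


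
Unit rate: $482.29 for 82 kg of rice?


Unit rate = total / quantity
= 482.29 / 82
= $5.88 per unit

$5.88 per unit


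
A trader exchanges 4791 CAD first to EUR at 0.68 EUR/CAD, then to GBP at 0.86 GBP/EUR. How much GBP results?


Step 1: 4791 CAD × 0.68 = 3257.88 EUR
Step 2: 3257.88 EUR × 0.86 = 2801.78 GBP
Implied rate CAD→GBP = 0.68 × 0.86 = 0.5848
= 2801.78 GBP

2801.78 GBP


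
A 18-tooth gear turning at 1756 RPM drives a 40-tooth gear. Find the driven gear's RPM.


Gear ratio = 18:40 = 9:20
RPM_B = RPM_A × (teeth_A / teeth_B)
= 1756 × (18/40)
= 790.2 RPM

790.2 RPM


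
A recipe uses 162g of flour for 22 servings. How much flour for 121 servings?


Direct proportion: y/x = constant
k = 162/22 ≈ 7.3636
y₂ = k × 121 = 162 × 121 / 22 = 19602/22
= 891.00

891.00


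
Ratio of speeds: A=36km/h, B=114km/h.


Ratio = 36:114
GCD = 6
Simplified = 6:19
Time ratio (same distance) = 19:6
Speed ratio = 6:19

6:19


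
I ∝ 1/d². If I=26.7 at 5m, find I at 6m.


I₁d₁² = I₂d₂²
I₂ = I₁ × (d₁/d₂)²
= 26.7 × (5/6)²
= 26.7 × 25/36
= 667.5/36
≈ 18.5417

18.5417


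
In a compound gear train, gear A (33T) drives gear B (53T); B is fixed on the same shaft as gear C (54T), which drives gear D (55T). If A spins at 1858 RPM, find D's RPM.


Stage 1: RPM_B = RPM_A × t_A/t_B = 1858 × 33/53 = 61314/53 ≈ 1156.87
B and C share a shaft → RPM_C = RPM_B
Stage 2: RPM_D = RPM_C × t_C/t_D = RPM_A × (t_A×t_C)/(t_B×t_D)
Overall ratio = (33×54)/(53×55) = 1782/2915
RPM_D = 1858 × 1782/2915 = 3310956/2915
≈ 1135.83 RPM

1135.83 RPM


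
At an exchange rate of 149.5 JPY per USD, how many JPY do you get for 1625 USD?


Amount × rate = 1625 × 149.5
= 242937.50 JPY

242937.50 JPY


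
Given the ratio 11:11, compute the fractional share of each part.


Total parts = 11 + 11 = 22
First part: 11/22 = 1/2
Second part: 11/22 = 1/2
= 1/2 and 1/2

1/2 and 1/2


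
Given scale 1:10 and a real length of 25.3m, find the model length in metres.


Model size = real / scale
= 25.3 / 10
= 2.5300 m

2.5300 m


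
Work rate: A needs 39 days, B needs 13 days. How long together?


Rate of A = 1/39 per day
Rate of B = 1/13 per day
Combined rate = 1/39 + 1/13 = 52/507 ≈ 0.1026 per day
Days = 1 / combined rate = 507/52
= 9.75 days

9.75 days


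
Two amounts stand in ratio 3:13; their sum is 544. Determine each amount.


Let A = 3k, B = 13k.
3k + 13k = 544
16k = 544 → k = 544/16 = 34
A = 3×34 = 102, B = 13×34 = 442
= A = 102, B = 442

A = 102, B = 442


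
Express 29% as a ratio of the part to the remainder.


29% means 29 parts out of 100; remainder = 71
Part : remainder = 29:71
GCD = 1
= 29:71

29:71


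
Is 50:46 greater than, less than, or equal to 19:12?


50/46 = 1.0870
19/12 = 1.5833
1.0870 < 1.5833, so 50:46 is less
= less than

less than


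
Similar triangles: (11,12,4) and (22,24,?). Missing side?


Scale factor = 22/11 = 2
Missing side = 4 × 2
= 8.0

8.0


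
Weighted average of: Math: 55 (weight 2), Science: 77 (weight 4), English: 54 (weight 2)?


Numerator = 55×2 + 77×4 + 54×2
= 110 + 308 + 108
= 526
Total weight = 8
Weighted avg = 526/8
= 65.75

65.75


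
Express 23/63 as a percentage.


Percentage = (part / whole) × 100
= (23 / 63) × 100
≈ 36.51%

36.51%


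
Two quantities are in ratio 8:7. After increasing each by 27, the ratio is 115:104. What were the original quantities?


Let A = 8k, B = 7k.
(8k + 27) / (7k + 27) = 115/104
Cross-multiply: 104(8k + 27) = 115(7k + 27)
832k + 2808 = 805k + 3105
832k - 805k = 3105 - 2808
27k = 297
k = 297/27 = 11
A = 8×11 = 88, B = 7×11 = 77
= A = 88, B = 77

A = 88, B = 77


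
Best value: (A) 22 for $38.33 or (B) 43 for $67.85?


Deal A: $38.33/22 = $1.7423/unit
Deal B: $67.85/43 = $1.5779/unit
B is cheaper per unit
= Deal B

Deal B


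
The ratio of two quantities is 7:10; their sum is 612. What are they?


Let A = 7k, B = 10k.
7k + 10k = 612
17k = 612 → k = 612/17 = 36
A = 7×36 = 252, B = 10×36 = 360
= A = 252, B = 360

A = 252, B = 360


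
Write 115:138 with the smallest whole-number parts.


GCD(115, 138) = 23
115/23 : 138/23
= 5:6

5:6


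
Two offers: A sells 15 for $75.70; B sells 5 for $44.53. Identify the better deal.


Deal A: $75.70/15 = $5.0467/unit
Deal B: $44.53/5 = $8.9060/unit
A is cheaper per unit
= Deal A

Deal A


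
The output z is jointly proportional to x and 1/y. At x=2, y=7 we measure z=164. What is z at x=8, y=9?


z = k·x/y
Solve for k using the known point: k = z·y/x = 164×7/2 = 1148/2 = 574.0000
Now evaluate at x=8, y=9:
z = k × 8 / 9 = (1148 × 8) / (2 × 9) = 9184/18
≈ 510.2222

510.2222


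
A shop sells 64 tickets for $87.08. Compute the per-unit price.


Unit rate = total / quantity
= 87.08 / 64
= $1.36 per unit

$1.36 per unit


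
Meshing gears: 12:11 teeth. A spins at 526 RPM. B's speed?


Gear ratio = 12:11 = 12:11
RPM_B = RPM_A × (teeth_A / teeth_B)
= 526 × (12/11)
= 573.8 RPM

573.8 RPM


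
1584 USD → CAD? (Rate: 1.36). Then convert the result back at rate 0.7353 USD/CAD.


Amount × rate = 1584 × 1.36 = 2154.24 CAD
Round-trip: 2154.24 × 0.7353 = 1584.01 USD
= 2154.24 CAD, then 1584.01 USD

2154.24 CAD, then 1584.01 USD


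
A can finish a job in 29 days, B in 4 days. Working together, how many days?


Rate of A = 1/29 per day
Rate of B = 1/4 per day
Combined rate = 1/29 + 1/4 = 33/116 ≈ 0.2845 per day
Days = 1 / combined rate = 116/33
≈ 3.52 days

3.52 days


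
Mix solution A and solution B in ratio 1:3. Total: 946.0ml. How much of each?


Total parts = 1 + 3 = 4
solution A: 946.0 × 1/4 = 236.5ml
solution B: 946.0 × 3/4 = 709.5ml
= 236.5ml and 709.5ml

236.5ml and 709.5ml


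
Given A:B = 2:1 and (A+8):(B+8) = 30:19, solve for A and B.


Let A = 2k, B = 1k.
(2k + 8) / (1k + 8) = 30/19
Cross-multiply: 19(2k + 8) = 30(1k + 8)
38k + 152 = 30k + 240
38k - 30k = 240 - 152
8k = 88
k = 88/8 = 11
A = 2×11 = 22, B = 1×11 = 11
= A = 22, B = 11

A = 22, B = 11


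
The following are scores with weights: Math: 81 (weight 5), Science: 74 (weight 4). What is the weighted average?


Numerator = 81×5 + 74×4
= 405 + 296
= 701
Total weight = 9
Weighted avg = 701/9
= 77.89

77.89


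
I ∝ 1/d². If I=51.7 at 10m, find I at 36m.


I₁d₁² = I₂d₂²
I₂ = I₁ × (d₁/d₂)²
= 51.7 × (10/36)²
= 51.7 × 100/1296
= 5170/1296
≈ 3.9892

3.9892


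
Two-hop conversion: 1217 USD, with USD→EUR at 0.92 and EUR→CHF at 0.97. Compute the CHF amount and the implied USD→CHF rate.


Step 1: 1217 USD × 0.92 = 1119.64 EUR
Step 2: 1119.64 EUR × 0.97 = 1086.05 CHF
Implied rate USD→CHF = 0.92 × 0.97 = 0.8924
= 1086.05 CHF; implied rate 0.8924 CHF/USD

1086.05 CHF; implied rate 0.8924 CHF/USD


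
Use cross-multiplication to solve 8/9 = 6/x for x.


Cross multiply: 8 × x = 9 × 6
8x = 54
x = 54 / 8
= 6.75

6.75


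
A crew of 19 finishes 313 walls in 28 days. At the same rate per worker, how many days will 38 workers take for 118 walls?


Days ∝ work / workers, so d₂ = d₁ × (m₁/m₂) × (w₂/w₁)
Workers factor (inverse): 19/38 = 0.5000
Work factor (direct): 118/313 ≈ 0.3770
d₂ = 28 × 19/38 × 118/313 = (28 × 19 × 118) / (38 × 313) = 62776/11894
≈ 5.28 days

5.28 days


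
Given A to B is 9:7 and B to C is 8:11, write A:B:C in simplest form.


Match B: multiply A:B by 8 → 72:56
Multiply B:C by 7 → 56:77
Combined: 72:56:77
GCD = 1
= 72:56:77

72:56:77


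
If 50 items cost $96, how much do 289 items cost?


Direct proportion: y/x = constant
k = 96/50 = 1.9200
y₂ = k × 289 = 96 × 289 / 50 = 27744/50
= 554.88

554.88


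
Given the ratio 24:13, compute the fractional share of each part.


Total parts = 24 + 13 = 37
First part: 24/37 = 24/37
Second part: 13/37 = 13/37
= 24/37 and 13/37

24/37 and 13/37


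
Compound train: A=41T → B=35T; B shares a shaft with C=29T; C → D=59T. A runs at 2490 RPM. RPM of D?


Stage 1: RPM_B = RPM_A × t_A/t_B = 2490 × 41/35 = 102090/35 ≈ 2916.86
B and C share a shaft → RPM_C = RPM_B
Stage 2: RPM_D = RPM_C × t_C/t_D = RPM_A × (t_A×t_C)/(t_B×t_D)
Overall ratio = (41×29)/(35×59) = 1189/2065
RPM_D = 2490 × 1189/2065 = 2960610/2065
≈ 1433.71 RPM

1433.71 RPM


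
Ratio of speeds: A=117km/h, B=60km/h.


Ratio = 117:60
GCD = 3
Simplified = 39:20
Time ratio (same distance) = 20:39
Speed ratio = 39:20

39:20


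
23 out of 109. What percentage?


Percentage = (part / whole) × 100
= (23 / 109) × 100
≈ 21.10%

21.10%


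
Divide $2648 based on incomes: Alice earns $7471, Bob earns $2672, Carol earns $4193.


Total income = 7471 + 2672 + 4193 = $14336
Alice: $2648 × 7471/14336 = $1379.97
Bob: $2648 × 2672/14336 = $493.54
Carol: $2648 × 4193/14336 = $774.49
= Alice: $1379.97, Bob: $493.54, Carol: $774.49

Alice: $1379.97, Bob: $493.54, Carol: $774.49


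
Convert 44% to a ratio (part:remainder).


44% means 44 parts out of 100; remainder = 56
Part : remainder = 44:56
GCD = 4
= 11:14

11:14


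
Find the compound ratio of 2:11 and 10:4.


Compound ratio = (2×10) : (11×4)
= 20:44
GCD = 4
= 5:11

5:11


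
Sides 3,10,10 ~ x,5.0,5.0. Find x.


Scale factor = 5.0/10 = 0.5
Missing side = 3 × 0.5
= 1.5

1.5


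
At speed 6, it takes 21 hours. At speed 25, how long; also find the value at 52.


Inverse proportion: x × y = constant
k = 6 × 21 = 126
At x=25: k/25 = 5.04
At x=52: k/52 = 2.42
= 5.04 and 2.42

5.04 and 2.42


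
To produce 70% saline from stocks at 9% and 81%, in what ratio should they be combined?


Let x parts of 9% mix with y parts of 81%.
9x + 81y = 70(x + y)
9x + 81y = 70x + 70y
x(9 - 70) = y(70 - 81)
x/y = (81 - 70)/(70 - 9) = 11/61
Simplify: 11:61
= 11:61

11:61


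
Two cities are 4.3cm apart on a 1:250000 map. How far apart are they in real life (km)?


Real distance = map distance × scale
= 4.3cm × 250000
= 1075000 cm = 10750.0 m
= 10.750 km

10.750 km


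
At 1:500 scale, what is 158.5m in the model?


Model size = real / scale
= 158.5 / 500
= 0.3170 m

0.3170 m


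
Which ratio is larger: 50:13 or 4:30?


50/13 = 3.8462
4/30 = 0.1333
3.8462 > 0.1333, so 50:13 is greater
= 50:13

50:13


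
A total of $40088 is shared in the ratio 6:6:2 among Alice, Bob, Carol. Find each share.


Total parts = 6 + 6 + 2 = 14
Alice: 40088 × 6/14 = 17180.57
Bob: 40088 × 6/14 = 17180.57
Carol: 40088 × 2/14 = 5726.86
= Alice: $17180.57, Bob: $17180.57, Carol: $5726.86

Alice: $17180.57, Bob: $17180.57, Carol: $5726.86


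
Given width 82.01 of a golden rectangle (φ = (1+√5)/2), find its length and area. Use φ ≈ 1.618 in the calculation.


φ = (1 + √5) / 2 ≈ 1.618
Length = width × φ = 82.01 × 1.618 = 132.69218
≈ 132.69
Area = width × length = 82.01 × 132.69218 = 10882.0856818 ≈ 10882.09
= Length: 132.69, Area: 10882.09

Length: 132.69, Area: 10882.09


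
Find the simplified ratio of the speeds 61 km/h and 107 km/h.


Ratio = 61:107
GCD = 1
Simplified = 61:107
Time ratio (same distance) = 107:61
Speed ratio = 61:107

61:107


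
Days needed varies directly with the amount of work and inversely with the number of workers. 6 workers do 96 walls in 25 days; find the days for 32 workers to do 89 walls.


Days ∝ work / workers, so d₂ = d₁ × (m₁/m₂) × (w₂/w₁)
Workers factor (inverse): 6/32 = 0.1875
Work factor (direct): 89/96 ≈ 0.9271
d₂ = 25 × 6/32 × 89/96 = (25 × 6 × 89) / (32 × 96) = 13350/3072
≈ 4.35 days

4.35 days


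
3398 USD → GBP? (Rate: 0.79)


Amount × rate = 3398 × 0.79
= 2684.42 GBP

2684.42 GBP


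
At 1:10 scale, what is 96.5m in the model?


Model size = real / scale
= 96.5 / 10
= 9.6500 m

9.6500 m


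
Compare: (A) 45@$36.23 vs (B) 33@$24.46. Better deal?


Deal A: $36.23/45 = $0.8051/unit
Deal B: $24.46/33 = $0.7412/unit
B is cheaper per unit
= Deal B

Deal B


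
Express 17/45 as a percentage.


Percentage = (part / whole) × 100
= (17 / 45) × 100
≈ 37.78%

37.78%


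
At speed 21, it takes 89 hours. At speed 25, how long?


Inverse proportion: x × y = constant
k = 21 × 89 = 1869
y₂ = k / 25 = 1869 / 25
= 74.76

74.76


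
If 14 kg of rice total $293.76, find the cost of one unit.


Unit rate = total / quantity
= 293.76 / 14
= $20.98 per unit

$20.98 per unit


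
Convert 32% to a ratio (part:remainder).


32% means 32 parts out of 100; remainder = 68
Part : remainder = 32:68
GCD = 4
= 8:17

8:17


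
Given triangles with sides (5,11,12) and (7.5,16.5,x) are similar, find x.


Scale factor = 7.5/5 = 1.5
Missing side = 12 × 1.5
= 18.0

18.0


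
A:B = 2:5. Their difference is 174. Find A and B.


Let A = 2k, B = 5k.
5k - 2k = 174
3k = 174 → k = 174/3 = 58
A = 2×58 = 116, B = 5×58 = 290
= A = 116, B = 290

A = 116, B = 290


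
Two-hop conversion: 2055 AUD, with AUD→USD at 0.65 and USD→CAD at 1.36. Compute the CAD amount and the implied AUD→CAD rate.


Step 1: 2055 AUD × 0.65 = 1335.75 USD
Step 2: 1335.75 USD × 1.36 = 1816.62 CAD
Implied rate AUD→CAD = 0.65 × 1.36 = 0.8840
= 1816.62 CAD; implied rate 0.8840 CAD/AUD

1816.62 CAD; implied rate 0.8840 CAD/AUD


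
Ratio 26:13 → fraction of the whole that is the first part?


Total parts = 26 + 13 = 39
First part: 26/39 = 2/3
= 2/3

2/3


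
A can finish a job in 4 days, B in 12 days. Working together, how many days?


Rate of A = 1/4 per day
Rate of B = 1/12 per day
Combined rate = 1/4 + 1/12 = 16/48 ≈ 0.3333 per day
Days = 1 / combined rate = 48/16
= 3.00 days

3.00 days


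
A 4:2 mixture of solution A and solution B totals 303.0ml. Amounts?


Total parts = 4 + 2 = 6
solution A: 303.0 × 4/6 = 202.0ml
solution B: 303.0 × 2/6 = 101.0ml
= 202.0ml and 101.0ml

202.0ml and 101.0ml


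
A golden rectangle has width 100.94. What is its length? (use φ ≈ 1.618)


φ = (1 + √5) / 2 ≈ 1.618
Length = width × φ = 100.94 × 1.618 = 163.32092
≈ 163.32

163.32


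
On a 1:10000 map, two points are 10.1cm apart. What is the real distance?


Real distance = map distance × scale
= 10.1cm × 10000
= 101000 cm = 1010.0 m
= 1.010 km

1.010 km


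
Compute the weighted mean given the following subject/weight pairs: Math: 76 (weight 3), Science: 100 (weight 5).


Numerator = 76×3 + 100×5
= 228 + 500
= 728
Total weight = 8
Weighted avg = 728/8
= 91.00

91.00


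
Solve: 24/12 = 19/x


Cross multiply: 24 × x = 12 × 19
24x = 228
x = 228 / 24
= 9.50

9.50


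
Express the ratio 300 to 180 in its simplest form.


GCD(300, 180) = 60
300/60 : 180/60
= 5:3

5:3


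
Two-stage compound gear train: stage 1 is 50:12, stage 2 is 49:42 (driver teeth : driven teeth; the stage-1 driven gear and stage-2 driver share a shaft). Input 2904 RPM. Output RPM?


Stage 1: RPM_B = RPM_A × t_A/t_B = 2904 × 50/12 = 145200/12 = 12100.00
B and C share a shaft → RPM_C = RPM_B
Stage 2: RPM_D = RPM_C × t_C/t_D = RPM_A × (t_A×t_C)/(t_B×t_D)
Overall ratio = (50×49)/(12×42) = 2450/504
RPM_D = 2904 × 2450/504 = 7114800/504
≈ 14116.67 RPM

14116.67 RPM


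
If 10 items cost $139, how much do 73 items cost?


Direct proportion: y/x = constant
k = 139/10 = 13.9000
y₂ = k × 73 = 139 × 73 / 10 = 10147/10
= 1014.70

1014.70


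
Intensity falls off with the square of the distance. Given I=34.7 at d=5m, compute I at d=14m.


I₁d₁² = I₂d₂²
I₂ = I₁ × (d₁/d₂)²
= 34.7 × (5/14)²
= 34.7 × 25/196
= 867.5/196
≈ 4.4260

4.4260


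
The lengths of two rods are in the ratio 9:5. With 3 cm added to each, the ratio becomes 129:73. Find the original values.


Let A = 9k, B = 5k.
(9k + 3) / (5k + 3) = 129/73
Cross-multiply: 73(9k + 3) = 129(5k + 3)
657k + 219 = 645k + 387
657k - 645k = 387 - 219
12k = 168
k = 168/12 = 14
A = 9×14 = 126, B = 5×14 = 70
= A = 126, B = 70

A = 126, B = 70


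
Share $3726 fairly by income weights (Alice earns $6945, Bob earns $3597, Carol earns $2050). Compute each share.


Total income = 6945 + 3597 + 2050 = $12592
Alice: $3726 × 6945/12592 = $2055.04
Bob: $3726 × 3597/12592 = $1064.36
Carol: $3726 × 2050/12592 = $606.60
= Alice: $2055.04, Bob: $1064.36, Carol: $606.60

Alice: $2055.04, Bob: $1064.36, Carol: $606.60


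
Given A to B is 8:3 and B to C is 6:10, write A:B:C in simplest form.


Match B: multiply A:B by 6 → 48:18
Multiply B:C by 3 → 18:30
Combined: 48:18:30
GCD = 6
= 8:3:5

8:3:5


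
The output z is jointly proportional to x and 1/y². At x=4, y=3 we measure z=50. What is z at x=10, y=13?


z = k·x/y²
Solve for k using the known point: k = z·y²/x = 50×9/4 = 450/4 = 112.5000
Now evaluate at x=10, y=13:
z = k × 10 / 169 = (450 × 10) / (4 × 169) = 4500/676
≈ 6.6568

6.6568


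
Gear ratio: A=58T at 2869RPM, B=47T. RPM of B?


Gear ratio = 58:47 = 58:47
RPM_B = RPM_A × (teeth_A / teeth_B)
= 2869 × (58/47)
= 3540.5 RPM

3540.5 RPM


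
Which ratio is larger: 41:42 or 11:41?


41/42 = 0.9762
11/41 = 0.2683
0.9762 > 0.2683, so 41:42 is greater
= 41:42

41:42


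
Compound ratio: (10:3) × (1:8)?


Compound ratio = (10×1) : (3×8)
= 10:24
GCD = 2
= 5:12

5:12


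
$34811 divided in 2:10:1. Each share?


Total parts = 2 + 10 + 1 = 13
Part 1: 34811 × 2/13 = 5355.54
Part 2: 34811 × 10/13 = 26777.69
Part 3: 34811 × 1/13 = 2677.77
= Part 1: $5355.54, Part 2: $26777.69, Part 3: $2677.77

Part 1: $5355.54, Part 2: $26777.69, Part 3: $2677.77


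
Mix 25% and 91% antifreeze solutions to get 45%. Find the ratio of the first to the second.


Let x parts of 25% mix with y parts of 91%.
25x + 91y = 45(x + y)
25x + 91y = 45x + 45y
x(25 - 45) = y(45 - 91)
x/y = (91 - 45)/(45 - 25) = 46/20
Simplify: 23:10
= 23:10

23:10


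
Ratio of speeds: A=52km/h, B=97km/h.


Ratio = 52:97
GCD = 1
Simplified = 52:97
Time ratio (same distance) = 97:52
Speed ratio = 52:97

52:97


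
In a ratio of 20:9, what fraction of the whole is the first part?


Total parts = 20 + 9 = 29
First part: 20/29 = 20/29
= 20/29

20/29


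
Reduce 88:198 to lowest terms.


GCD(88, 198) = 22
88/22 : 198/22
= 4:9

4:9


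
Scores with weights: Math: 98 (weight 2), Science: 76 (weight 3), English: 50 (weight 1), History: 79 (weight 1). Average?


Numerator = 98×2 + 76×3 + 50×1 + 79×1
= 196 + 228 + 50 + 79
= 553
Total weight = 7
Weighted avg = 553/7
= 79.00

79.00


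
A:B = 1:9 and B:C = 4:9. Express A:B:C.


Match B: multiply A:B by 4 → 4:36
Multiply B:C by 9 → 36:81
Combined: 4:36:81
GCD = 1
= 4:36:81

4:36:81


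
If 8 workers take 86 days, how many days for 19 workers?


Inverse proportion: x × y = constant
k = 8 × 86 = 688
y₂ = k / 19 = 688 / 19
= 36.21

36.21


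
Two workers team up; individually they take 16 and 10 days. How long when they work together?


Rate of A = 1/16 per day
Rate of B = 1/10 per day
Combined rate = 1/16 + 1/10 = 26/160 = 0.1625 per day
Days = 1 / combined rate = 160/26
≈ 6.15 days

6.15 days


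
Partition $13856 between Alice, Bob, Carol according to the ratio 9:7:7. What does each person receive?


Total parts = 9 + 7 + 7 = 23
Alice: 13856 × 9/23 = 5421.91
Bob: 13856 × 7/23 = 4217.04
Carol: 13856 × 7/23 = 4217.04
= Alice: $5421.91, Bob: $4217.04, Carol: $4217.04

Alice: $5421.91, Bob: $4217.04, Carol: $4217.04


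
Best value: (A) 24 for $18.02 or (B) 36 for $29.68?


Deal A: $18.02/24 = $0.7508/unit
Deal B: $29.68/36 = $0.8244/unit
A is cheaper per unit
= Deal A

Deal A


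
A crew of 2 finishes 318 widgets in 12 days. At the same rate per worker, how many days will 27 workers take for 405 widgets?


Days ∝ work / workers, so d₂ = d₁ × (m₁/m₂) × (w₂/w₁)
Workers factor (inverse): 2/27 ≈ 0.0741
Work factor (direct): 405/318 ≈ 1.2736
d₂ = 12 × 2/27 × 405/318 = (12 × 2 × 405) / (27 × 318) = 9720/8586
≈ 1.13 days

1.13 days


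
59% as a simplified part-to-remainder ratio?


59% means 59 parts out of 100; remainder = 41
Part : remainder = 59:41
GCD = 1
= 59:41

59:41


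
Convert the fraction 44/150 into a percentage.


Percentage = (part / whole) × 100
= (44 / 150) × 100
≈ 29.33%

29.33%


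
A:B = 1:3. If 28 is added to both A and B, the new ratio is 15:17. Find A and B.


Let A = 1k, B = 3k.
(1k + 28) / (3k + 28) = 15/17
Cross-multiply: 17(1k + 28) = 15(3k + 28)
17k + 476 = 45k + 420
17k - 45k = 420 - 476
-28k = -56
k = -56/-28 = 2
A = 1×2 = 2, B = 3×2 = 6
= A = 2, B = 6

A = 2, B = 6


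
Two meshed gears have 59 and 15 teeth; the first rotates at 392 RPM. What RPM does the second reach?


Gear ratio = 59:15 = 59:15
RPM_B = RPM_A × (teeth_A / teeth_B)
= 392 × (59/15)
= 1541.9 RPM

1541.9 RPM


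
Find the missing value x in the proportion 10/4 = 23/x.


Cross multiply: 10 × x = 4 × 23
10x = 92
x = 92 / 10
= 9.20

9.20


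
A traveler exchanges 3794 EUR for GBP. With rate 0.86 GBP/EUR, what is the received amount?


Amount × rate = 3794 × 0.86
= 3262.84 GBP

3262.84 GBP


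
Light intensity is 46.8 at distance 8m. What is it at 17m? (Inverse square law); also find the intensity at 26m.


I₁d₁² = I₂d₂²
I at 17m = 46.8 × (8/17)² = 46.8 × 64/289 = 2995.2/289 ≈ 10.3640
I at 26m = 46.8 × (8/26)² = 46.8 × 64/676 = 2995.2/676 ≈ 4.4308
= 10.3640 and 4.4308

10.3640 and 4.4308


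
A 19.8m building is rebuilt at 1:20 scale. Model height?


Model size = real / scale
= 19.8 / 20
= 0.9900 m

0.9900 m


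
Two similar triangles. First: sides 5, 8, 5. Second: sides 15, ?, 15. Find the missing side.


Scale factor = 15/5 = 3
Missing side = 8 × 3
= 24.0

24.0


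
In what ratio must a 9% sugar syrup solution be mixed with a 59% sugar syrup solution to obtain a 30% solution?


Let x parts of 9% mix with y parts of 59%.
9x + 59y = 30(x + y)
9x + 59y = 30x + 30y
x(9 - 30) = y(30 - 59)
x/y = (59 - 30)/(30 - 9) = 29/21
Simplify: 29:21
= 29:21

29:21


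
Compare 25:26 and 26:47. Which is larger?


25/26 = 0.9615
26/47 = 0.5532
0.9615 > 0.5532, so 25:26 is greater
= 25:26

25:26


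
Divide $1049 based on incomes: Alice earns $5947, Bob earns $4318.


Total income = 5947 + 4318 = $10265
Alice: $1049 × 5947/10265 = $607.74
Bob: $1049 × 4318/10265 = $441.26
= Alice: $607.74, Bob: $441.26

Alice: $607.74, Bob: $441.26


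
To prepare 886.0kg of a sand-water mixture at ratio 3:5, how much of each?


Total parts = 3 + 5 = 8
sand: 886.0 × 3/8 = 332.3kg
water: 886.0 × 5/8 = 553.8kg
= 332.3kg and 553.8kg

332.3kg and 553.8kg


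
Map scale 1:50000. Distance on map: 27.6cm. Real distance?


Real distance = map distance × scale
= 27.6cm × 50000
= 1380000 cm = 13800.0 m
= 13.800 km

13.800 km
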